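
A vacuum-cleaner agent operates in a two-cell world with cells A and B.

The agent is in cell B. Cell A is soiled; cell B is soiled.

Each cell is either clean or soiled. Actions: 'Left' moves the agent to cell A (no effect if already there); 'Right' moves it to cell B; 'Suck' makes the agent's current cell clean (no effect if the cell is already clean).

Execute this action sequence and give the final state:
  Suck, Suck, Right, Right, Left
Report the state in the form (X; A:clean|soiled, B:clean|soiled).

1. Suck → (B; A:soiled, B:clean)
2. Suck → (B; A:soiled, B:clean)
3. Right → (B; A:soiled, B:clean)
4. Right → (B; A:soiled, B:clean)
5. Left → (A; A:soiled, B:clean)

(A; A:soiled, B:clean)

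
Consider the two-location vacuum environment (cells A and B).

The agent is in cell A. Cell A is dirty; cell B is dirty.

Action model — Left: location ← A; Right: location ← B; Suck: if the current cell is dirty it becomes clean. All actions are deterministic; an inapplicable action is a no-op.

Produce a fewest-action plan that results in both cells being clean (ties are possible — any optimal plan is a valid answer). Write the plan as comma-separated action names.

Suck, Right, Suck

[1] after Suck: (A; A:clean, B:dirty)
[2] after Right: (B; A:clean, B:dirty)
[3] after Suck: (B; A:clean, B:clean)
min 3: Suck A + move + Suck B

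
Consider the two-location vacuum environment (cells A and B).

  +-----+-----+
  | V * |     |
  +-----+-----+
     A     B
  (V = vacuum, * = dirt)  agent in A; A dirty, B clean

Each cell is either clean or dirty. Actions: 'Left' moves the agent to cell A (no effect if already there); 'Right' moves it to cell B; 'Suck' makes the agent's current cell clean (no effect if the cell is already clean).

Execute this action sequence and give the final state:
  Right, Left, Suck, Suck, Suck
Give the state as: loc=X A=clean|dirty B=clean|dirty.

[1] after Right: loc=B A=dirty B=clean
[2] after Left: loc=A A=dirty B=clean
[3] after Suck: loc=A A=clean B=clean
[4] after Suck: loc=A A=clean B=clean
[5] after Suck: loc=A A=clean B=clean

loc=A A=clean B=clean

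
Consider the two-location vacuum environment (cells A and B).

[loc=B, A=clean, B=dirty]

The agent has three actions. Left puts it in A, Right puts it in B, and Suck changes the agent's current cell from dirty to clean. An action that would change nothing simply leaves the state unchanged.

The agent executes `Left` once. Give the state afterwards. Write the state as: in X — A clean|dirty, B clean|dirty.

in A — A clean, B dirty

start: in B — A clean, B dirty
[1] after Left: in A — A clean, B dirty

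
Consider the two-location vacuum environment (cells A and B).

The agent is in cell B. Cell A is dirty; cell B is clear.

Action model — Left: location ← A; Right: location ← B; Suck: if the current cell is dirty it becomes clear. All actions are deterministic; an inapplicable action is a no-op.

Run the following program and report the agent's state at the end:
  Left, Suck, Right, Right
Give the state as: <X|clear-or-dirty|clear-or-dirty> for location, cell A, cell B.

Left (#1): <A|dirty|clear>
Suck (#2): <A|clear|clear>
Right (#3): <B|clear|clear>
Right (#4): <B|clear|clear>

<B|clear|clear>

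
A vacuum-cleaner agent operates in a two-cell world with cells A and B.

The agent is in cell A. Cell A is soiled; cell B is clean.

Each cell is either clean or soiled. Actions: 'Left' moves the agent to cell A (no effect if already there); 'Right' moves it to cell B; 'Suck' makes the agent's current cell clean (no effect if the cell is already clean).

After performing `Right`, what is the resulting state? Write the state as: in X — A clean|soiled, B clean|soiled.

in B — A soiled, B clean

start: in A — A soiled, B clean
Right (#1): in B — A soiled, B clean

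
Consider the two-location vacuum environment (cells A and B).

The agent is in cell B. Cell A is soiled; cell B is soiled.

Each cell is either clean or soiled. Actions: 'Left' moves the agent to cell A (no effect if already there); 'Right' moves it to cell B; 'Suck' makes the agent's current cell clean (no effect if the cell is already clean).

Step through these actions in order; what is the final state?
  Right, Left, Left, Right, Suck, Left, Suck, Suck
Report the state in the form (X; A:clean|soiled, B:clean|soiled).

(A; A:clean, B:clean)

Right (#1): (B; A:soiled, B:soiled)
Left (#2): (A; A:soiled, B:soiled)
Left (#3): (A; A:soiled, B:soiled)
Right (#4): (B; A:soiled, B:soiled)
Suck (#5): (B; A:soiled, B:clean)
Left (#6): (A; A:soiled, B:clean)
Suck (#7): (A; A:clean, B:clean)
Suck (#8): (A; A:clean, B:clean)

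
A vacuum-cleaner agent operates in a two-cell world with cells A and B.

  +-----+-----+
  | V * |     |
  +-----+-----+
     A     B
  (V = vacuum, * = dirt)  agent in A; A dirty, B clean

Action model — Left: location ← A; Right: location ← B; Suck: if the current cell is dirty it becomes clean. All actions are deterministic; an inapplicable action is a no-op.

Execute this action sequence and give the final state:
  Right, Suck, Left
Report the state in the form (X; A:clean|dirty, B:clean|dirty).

(A; A:dirty, B:clean)

1. Right → (B; A:dirty, B:clean)
2. Suck → (B; A:dirty, B:clean)
3. Left → (A; A:dirty, B:clean)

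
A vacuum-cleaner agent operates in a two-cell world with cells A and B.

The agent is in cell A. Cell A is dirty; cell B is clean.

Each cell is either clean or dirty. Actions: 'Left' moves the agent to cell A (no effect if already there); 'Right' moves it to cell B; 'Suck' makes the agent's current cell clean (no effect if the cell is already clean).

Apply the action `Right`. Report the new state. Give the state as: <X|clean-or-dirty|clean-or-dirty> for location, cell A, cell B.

start: <A|dirty|clean>
step 1/1 (Right): <B|dirty|clean>

<B|dirty|clean>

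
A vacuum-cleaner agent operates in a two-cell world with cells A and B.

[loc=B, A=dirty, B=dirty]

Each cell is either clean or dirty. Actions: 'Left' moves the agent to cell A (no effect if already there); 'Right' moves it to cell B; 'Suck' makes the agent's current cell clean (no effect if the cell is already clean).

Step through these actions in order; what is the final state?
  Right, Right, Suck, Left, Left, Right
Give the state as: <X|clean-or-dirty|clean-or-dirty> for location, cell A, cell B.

t=1 Right ⇒ <B|dirty|dirty>
t=2 Right ⇒ <B|dirty|dirty>
t=3 Suck ⇒ <B|dirty|clean>
t=4 Left ⇒ <A|dirty|clean>
t=5 Left ⇒ <A|dirty|clean>
t=6 Right ⇒ <B|dirty|clean>

<B|dirty|clean>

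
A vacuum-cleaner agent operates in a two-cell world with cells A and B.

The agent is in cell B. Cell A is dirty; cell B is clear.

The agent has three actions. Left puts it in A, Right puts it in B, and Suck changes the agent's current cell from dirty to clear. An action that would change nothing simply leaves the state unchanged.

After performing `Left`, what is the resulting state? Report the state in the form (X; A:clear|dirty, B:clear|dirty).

(A; A:dirty, B:clear)

start: (B; A:dirty, B:clear)
1) do Left; now (A; A:dirty, B:clear)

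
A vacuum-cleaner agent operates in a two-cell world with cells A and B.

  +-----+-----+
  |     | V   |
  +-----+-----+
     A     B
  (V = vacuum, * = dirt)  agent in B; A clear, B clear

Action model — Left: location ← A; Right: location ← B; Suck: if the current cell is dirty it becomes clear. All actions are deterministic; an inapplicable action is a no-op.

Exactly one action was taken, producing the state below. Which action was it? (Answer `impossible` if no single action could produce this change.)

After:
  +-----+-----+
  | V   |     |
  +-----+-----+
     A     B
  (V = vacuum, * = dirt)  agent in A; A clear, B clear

Left

try  Left: (A; A:clear, B:clear)  ← match
try Right: (B; A:clear, B:clear)
try  Suck: (B; A:clear, B:clear)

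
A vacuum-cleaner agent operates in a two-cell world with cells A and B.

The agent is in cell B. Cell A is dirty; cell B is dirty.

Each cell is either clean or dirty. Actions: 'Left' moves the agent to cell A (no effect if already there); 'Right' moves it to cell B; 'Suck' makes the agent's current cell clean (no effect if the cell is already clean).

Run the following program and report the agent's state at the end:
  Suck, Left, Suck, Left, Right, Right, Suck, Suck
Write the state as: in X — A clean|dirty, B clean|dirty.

Suck (#1): in B — A dirty, B clean
Left (#2): in A — A dirty, B clean
Suck (#3): in A — A clean, B clean
Left (#4): in A — A clean, B clean
Right (#5): in B — A clean, B clean
Right (#6): in B — A clean, B clean
Suck (#7): in B — A clean, B clean
Suck (#8): in B — A clean, B clean

in B — A clean, B clean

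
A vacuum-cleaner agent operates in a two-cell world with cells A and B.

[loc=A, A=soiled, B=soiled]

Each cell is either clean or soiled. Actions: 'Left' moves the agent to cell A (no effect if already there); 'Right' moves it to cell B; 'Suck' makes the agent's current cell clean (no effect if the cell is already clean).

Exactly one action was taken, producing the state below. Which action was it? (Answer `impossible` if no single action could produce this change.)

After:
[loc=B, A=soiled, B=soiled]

Right

try  Left: <A|soiled|soiled>
try Right: <B|soiled|soiled>  ← match
try  Suck: <A|clean|soiled>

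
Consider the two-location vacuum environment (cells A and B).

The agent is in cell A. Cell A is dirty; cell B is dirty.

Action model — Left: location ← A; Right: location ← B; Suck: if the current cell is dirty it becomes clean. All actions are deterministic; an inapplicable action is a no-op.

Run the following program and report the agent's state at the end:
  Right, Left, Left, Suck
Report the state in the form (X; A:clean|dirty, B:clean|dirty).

(A; A:clean, B:dirty)

Right (#1): (B; A:dirty, B:dirty)
Left (#2): (A; A:dirty, B:dirty)
Left (#3): (A; A:dirty, B:dirty)
Suck (#4): (A; A:clean, B:dirty)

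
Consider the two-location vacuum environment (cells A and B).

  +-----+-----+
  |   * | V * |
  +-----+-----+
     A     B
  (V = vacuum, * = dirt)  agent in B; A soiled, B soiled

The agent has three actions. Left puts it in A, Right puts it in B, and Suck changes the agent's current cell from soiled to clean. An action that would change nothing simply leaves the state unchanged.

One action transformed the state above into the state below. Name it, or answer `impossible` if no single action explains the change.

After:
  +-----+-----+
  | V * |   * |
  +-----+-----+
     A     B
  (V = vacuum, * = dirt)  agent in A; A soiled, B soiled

Left

try  Left: loc=A A=soiled B=soiled  ← match
try Right: loc=B A=soiled B=soiled
try  Suck: loc=B A=soiled B=clean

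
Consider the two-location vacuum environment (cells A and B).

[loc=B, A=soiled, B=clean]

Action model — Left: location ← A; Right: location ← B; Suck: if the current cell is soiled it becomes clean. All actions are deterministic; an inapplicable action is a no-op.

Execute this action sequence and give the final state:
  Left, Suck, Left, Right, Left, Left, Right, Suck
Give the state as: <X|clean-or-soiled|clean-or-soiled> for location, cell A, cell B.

<B|clean|clean>

step 1/8 (Left): <A|soiled|clean>
step 2/8 (Suck): <A|clean|clean>
step 3/8 (Left): <A|clean|clean>
step 4/8 (Right): <B|clean|clean>
step 5/8 (Left): <A|clean|clean>
step 6/8 (Left): <A|clean|clean>
step 7/8 (Right): <B|clean|clean>
step 8/8 (Suck): <B|clean|clean>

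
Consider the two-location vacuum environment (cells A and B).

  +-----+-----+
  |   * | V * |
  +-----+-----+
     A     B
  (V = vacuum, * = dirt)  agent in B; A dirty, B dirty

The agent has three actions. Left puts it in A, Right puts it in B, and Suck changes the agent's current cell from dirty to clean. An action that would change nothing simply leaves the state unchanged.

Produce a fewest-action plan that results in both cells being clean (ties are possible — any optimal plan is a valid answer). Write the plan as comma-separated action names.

Suck (#1): (B; A:dirty, B:clean)
Left (#2): (A; A:dirty, B:clean)
Suck (#3): (A; A:clean, B:clean)
min 3: Suck B + move + Suck A

Suck, Left, Suck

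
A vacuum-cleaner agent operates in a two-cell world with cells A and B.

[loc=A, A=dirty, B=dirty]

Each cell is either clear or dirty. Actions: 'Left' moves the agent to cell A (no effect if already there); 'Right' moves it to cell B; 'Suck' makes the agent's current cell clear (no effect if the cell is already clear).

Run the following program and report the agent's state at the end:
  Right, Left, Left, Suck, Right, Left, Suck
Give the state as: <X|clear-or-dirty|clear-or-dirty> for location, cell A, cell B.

<A|clear|dirty>

step 1/7 (Right): <B|dirty|dirty>
step 2/7 (Left): <A|dirty|dirty>
step 3/7 (Left): <A|dirty|dirty>
step 4/7 (Suck): <A|clear|dirty>
step 5/7 (Right): <B|clear|dirty>
step 6/7 (Left): <A|clear|dirty>
step 7/7 (Suck): <A|clear|dirty>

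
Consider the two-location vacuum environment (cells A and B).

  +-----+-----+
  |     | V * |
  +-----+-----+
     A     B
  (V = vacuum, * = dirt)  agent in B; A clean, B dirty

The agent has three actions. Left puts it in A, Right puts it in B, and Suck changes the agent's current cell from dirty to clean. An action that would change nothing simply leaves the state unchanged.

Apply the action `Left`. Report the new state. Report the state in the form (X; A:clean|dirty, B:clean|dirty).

(A; A:clean, B:dirty)

start: (B; A:clean, B:dirty)
1) do Left; now (A; A:clean, B:dirty)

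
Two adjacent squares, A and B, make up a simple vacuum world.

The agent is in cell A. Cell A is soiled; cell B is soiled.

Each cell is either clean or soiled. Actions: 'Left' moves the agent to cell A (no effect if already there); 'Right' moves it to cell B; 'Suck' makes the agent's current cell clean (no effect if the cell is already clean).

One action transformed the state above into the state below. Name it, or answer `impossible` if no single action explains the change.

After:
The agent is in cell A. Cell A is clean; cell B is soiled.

try  Left: (A; A:soiled, B:soiled)
try Right: (B; A:soiled, B:soiled)
try  Suck: (A; A:clean, B:soiled)  ← match

Suck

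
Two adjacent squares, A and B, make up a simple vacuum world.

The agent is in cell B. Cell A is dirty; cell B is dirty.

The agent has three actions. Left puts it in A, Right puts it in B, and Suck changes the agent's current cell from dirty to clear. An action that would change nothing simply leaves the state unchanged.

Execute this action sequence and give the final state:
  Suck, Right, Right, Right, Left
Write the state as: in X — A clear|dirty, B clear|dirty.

step 1/5 (Suck): in B — A dirty, B clear
step 2/5 (Right): in B — A dirty, B clear
step 3/5 (Right): in B — A dirty, B clear
step 4/5 (Right): in B — A dirty, B clear
step 5/5 (Left): in A — A dirty, B clear

in A — A dirty, B clear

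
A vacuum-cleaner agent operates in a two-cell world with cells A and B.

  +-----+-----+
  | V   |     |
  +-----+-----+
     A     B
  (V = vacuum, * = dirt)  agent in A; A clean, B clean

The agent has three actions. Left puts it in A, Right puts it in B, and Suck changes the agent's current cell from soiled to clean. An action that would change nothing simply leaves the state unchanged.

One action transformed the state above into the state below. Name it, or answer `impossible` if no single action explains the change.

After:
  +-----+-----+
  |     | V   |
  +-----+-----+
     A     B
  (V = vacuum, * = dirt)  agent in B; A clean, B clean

Right

try  Left: loc=A A=clean B=clean
try Right: loc=B A=clean B=clean  ← match
try  Suck: loc=A A=clean B=clean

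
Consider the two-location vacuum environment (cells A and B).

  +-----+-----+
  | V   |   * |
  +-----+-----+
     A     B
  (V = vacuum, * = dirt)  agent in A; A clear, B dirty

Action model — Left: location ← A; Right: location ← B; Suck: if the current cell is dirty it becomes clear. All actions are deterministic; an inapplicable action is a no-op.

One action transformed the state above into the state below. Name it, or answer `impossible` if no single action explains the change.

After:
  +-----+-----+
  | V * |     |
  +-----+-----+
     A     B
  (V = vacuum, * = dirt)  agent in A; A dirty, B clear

try  Left: <A|clear|dirty>
try Right: <B|clear|dirty>
try  Suck: <A|clear|dirty>
no single action produces the after-state

impossible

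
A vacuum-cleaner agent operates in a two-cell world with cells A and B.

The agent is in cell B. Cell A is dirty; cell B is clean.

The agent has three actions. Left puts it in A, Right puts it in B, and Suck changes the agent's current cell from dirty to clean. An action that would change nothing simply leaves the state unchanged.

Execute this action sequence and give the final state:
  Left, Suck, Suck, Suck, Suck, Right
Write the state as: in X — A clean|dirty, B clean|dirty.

in B — A clean, B clean

[1] after Left: in A — A dirty, B clean
[2] after Suck: in A — A clean, B clean
[3] after Suck: in A — A clean, B clean
[4] after Suck: in A — A clean, B clean
[5] after Suck: in A — A clean, B clean
[6] after Right: in B — A clean, B clean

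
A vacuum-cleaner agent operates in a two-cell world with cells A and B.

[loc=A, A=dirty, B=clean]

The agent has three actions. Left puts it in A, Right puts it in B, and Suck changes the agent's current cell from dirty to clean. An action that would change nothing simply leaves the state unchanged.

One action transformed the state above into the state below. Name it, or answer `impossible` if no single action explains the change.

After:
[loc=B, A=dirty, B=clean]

Right

try  Left: <A|dirty|clean>
try Right: <B|dirty|clean>  ← match
try  Suck: <A|clean|clean>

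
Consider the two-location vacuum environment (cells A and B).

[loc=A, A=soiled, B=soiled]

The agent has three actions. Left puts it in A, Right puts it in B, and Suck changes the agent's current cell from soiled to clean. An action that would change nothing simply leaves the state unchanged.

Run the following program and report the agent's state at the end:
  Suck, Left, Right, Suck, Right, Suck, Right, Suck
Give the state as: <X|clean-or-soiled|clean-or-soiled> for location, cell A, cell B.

t=1 Suck ⇒ <A|clean|soiled>
t=2 Left ⇒ <A|clean|soiled>
t=3 Right ⇒ <B|clean|soiled>
t=4 Suck ⇒ <B|clean|clean>
t=5 Right ⇒ <B|clean|clean>
t=6 Suck ⇒ <B|clean|clean>
t=7 Right ⇒ <B|clean|clean>
t=8 Suck ⇒ <B|clean|clean>

<B|clean|clean>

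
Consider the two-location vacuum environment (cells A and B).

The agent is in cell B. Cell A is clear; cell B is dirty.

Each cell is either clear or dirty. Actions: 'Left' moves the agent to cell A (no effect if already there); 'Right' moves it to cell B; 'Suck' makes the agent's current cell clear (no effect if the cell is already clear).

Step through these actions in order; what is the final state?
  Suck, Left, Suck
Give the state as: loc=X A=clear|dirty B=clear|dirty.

t=1 Suck ⇒ loc=B A=clear B=clear
t=2 Left ⇒ loc=A A=clear B=clear
t=3 Suck ⇒ loc=A A=clear B=clear

loc=A A=clear B=clear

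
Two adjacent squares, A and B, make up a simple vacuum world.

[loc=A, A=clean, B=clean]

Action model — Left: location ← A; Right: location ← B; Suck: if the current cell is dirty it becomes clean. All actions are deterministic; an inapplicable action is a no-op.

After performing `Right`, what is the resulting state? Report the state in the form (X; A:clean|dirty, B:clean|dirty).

(B; A:clean, B:clean)

start: (A; A:clean, B:clean)
t=1 Right ⇒ (B; A:clean, B:clean)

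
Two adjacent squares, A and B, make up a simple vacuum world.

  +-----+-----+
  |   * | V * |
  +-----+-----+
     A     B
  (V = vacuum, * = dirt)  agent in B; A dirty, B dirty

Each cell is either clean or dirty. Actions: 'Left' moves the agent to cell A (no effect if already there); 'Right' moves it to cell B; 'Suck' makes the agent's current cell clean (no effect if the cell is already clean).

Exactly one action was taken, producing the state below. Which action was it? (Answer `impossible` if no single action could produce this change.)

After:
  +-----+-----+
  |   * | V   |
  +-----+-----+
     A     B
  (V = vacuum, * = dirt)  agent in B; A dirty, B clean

try  Left: loc=A A=dirty B=dirty
try Right: loc=B A=dirty B=dirty
try  Suck: loc=B A=dirty B=clean  ← match

Suck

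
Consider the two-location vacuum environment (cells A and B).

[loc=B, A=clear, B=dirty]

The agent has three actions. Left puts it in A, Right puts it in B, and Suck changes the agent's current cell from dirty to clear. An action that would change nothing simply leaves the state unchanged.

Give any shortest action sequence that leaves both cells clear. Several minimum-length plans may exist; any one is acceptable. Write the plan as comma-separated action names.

Suck

Suck (#1): (B; A:clear, B:clear)
min 1: B is dirty, one Suck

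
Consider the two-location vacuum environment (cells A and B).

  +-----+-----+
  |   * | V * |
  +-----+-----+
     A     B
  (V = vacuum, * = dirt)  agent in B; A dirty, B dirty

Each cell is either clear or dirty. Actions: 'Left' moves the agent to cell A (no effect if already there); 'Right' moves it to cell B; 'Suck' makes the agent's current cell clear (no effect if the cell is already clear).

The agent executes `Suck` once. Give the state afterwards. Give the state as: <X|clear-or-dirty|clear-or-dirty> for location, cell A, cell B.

start: <B|dirty|dirty>
[1] after Suck: <B|dirty|clear>

<B|dirty|clear>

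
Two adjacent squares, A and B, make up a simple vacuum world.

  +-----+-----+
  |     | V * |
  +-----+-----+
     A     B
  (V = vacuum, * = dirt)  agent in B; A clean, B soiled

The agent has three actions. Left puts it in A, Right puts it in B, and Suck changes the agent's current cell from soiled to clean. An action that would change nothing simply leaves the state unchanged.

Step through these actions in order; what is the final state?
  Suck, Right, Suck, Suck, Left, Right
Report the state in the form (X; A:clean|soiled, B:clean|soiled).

(B; A:clean, B:clean)

step 1/6 (Suck): (B; A:clean, B:clean)
step 2/6 (Right): (B; A:clean, B:clean)
step 3/6 (Suck): (B; A:clean, B:clean)
step 4/6 (Suck): (B; A:clean, B:clean)
step 5/6 (Left): (A; A:clean, B:clean)
step 6/6 (Right): (B; A:clean, B:clean)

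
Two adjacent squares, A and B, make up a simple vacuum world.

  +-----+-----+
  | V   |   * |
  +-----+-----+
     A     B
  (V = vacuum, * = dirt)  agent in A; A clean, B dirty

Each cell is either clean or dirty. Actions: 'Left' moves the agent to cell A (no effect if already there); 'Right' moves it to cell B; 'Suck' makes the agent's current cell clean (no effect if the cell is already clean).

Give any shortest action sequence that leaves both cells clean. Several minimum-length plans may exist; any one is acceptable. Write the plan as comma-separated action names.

t=1 Right ⇒ (B; A:clean, B:dirty)
t=2 Suck ⇒ (B; A:clean, B:clean)
min 2: go B then Suck

Right, Suck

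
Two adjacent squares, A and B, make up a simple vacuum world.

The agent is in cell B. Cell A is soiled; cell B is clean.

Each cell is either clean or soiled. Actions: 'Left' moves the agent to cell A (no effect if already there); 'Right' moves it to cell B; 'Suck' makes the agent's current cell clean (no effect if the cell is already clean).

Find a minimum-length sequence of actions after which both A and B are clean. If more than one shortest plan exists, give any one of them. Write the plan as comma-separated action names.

Left, Suck

t=1 Left ⇒ <A|soiled|clean>
t=2 Suck ⇒ <A|clean|clean>
min 2: go A then Suck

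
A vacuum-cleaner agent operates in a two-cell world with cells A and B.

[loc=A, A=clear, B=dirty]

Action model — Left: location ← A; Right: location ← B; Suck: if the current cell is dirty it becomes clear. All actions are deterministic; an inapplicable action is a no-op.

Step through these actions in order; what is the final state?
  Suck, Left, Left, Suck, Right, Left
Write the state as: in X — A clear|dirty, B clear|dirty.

in A — A clear, B dirty

step 1/6 (Suck): in A — A clear, B dirty
step 2/6 (Left): in A — A clear, B dirty
step 3/6 (Left): in A — A clear, B dirty
step 4/6 (Suck): in A — A clear, B dirty
step 5/6 (Right): in B — A clear, B dirty
step 6/6 (Left): in A — A clear, B dirty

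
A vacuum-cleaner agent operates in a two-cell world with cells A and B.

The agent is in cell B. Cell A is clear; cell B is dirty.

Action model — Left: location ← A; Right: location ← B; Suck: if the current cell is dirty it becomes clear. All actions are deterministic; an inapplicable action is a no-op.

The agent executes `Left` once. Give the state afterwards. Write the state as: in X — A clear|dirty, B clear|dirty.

start: in B — A clear, B dirty
[1] after Left: in A — A clear, B dirty

in A — A clear, B dirty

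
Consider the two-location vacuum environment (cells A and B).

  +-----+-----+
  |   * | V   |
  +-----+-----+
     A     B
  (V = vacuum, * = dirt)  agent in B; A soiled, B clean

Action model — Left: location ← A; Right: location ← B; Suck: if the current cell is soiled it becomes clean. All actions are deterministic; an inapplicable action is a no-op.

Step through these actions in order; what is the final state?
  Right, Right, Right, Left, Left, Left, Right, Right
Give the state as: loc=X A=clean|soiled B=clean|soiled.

loc=B A=soiled B=clean

t=1 Right ⇒ loc=B A=soiled B=clean
t=2 Right ⇒ loc=B A=soiled B=clean
t=3 Right ⇒ loc=B A=soiled B=clean
t=4 Left ⇒ loc=A A=soiled B=clean
t=5 Left ⇒ loc=A A=soiled B=clean
t=6 Left ⇒ loc=A A=soiled B=clean
t=7 Right ⇒ loc=B A=soiled B=clean
t=8 Right ⇒ loc=B A=soiled B=clean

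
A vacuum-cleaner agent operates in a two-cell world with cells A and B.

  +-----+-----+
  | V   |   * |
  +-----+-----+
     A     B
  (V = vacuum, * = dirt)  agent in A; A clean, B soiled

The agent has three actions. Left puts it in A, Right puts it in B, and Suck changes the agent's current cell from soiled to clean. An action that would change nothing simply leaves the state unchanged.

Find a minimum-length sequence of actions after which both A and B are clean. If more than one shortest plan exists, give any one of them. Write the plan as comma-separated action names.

Right, Suck

[1] after Right: <B|clean|soiled>
[2] after Suck: <B|clean|clean>
min 2: go B then Suck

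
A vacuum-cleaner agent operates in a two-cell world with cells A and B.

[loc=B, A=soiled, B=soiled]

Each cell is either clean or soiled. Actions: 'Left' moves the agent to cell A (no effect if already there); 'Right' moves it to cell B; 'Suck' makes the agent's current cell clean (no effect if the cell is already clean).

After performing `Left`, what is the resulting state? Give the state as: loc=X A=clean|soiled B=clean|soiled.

loc=A A=soiled B=soiled

start: loc=B A=soiled B=soiled
t=1 Left ⇒ loc=A A=soiled B=soiled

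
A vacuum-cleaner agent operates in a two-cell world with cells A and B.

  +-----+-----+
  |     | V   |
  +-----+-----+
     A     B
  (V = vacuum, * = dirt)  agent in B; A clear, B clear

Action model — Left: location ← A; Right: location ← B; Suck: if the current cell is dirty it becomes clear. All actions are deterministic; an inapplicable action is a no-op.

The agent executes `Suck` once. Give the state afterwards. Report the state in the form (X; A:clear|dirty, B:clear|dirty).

start: (B; A:clear, B:clear)
1) do Suck; now (B; A:clear, B:clear)

(B; A:clear, B:clear)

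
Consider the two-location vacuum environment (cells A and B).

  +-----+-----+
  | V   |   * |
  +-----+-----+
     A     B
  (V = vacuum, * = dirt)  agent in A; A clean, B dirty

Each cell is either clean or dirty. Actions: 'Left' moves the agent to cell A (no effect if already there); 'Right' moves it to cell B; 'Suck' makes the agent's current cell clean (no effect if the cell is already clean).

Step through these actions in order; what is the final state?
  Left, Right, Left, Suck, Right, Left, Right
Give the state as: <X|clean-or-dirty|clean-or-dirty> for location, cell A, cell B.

<B|clean|dirty>

1. Left → <A|clean|dirty>
2. Right → <B|clean|dirty>
3. Left → <A|clean|dirty>
4. Suck → <A|clean|dirty>
5. Right → <B|clean|dirty>
6. Left → <A|clean|dirty>
7. Right → <B|clean|dirty>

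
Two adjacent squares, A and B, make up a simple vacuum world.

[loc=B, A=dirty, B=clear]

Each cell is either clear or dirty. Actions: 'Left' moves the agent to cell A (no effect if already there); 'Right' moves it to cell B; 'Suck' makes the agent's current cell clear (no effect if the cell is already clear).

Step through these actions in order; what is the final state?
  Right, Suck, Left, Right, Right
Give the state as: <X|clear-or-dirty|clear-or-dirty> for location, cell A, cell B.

<B|dirty|clear>

step 1/5 (Right): <B|dirty|clear>
step 2/5 (Suck): <B|dirty|clear>
step 3/5 (Left): <A|dirty|clear>
step 4/5 (Right): <B|dirty|clear>
step 5/5 (Right): <B|dirty|clear>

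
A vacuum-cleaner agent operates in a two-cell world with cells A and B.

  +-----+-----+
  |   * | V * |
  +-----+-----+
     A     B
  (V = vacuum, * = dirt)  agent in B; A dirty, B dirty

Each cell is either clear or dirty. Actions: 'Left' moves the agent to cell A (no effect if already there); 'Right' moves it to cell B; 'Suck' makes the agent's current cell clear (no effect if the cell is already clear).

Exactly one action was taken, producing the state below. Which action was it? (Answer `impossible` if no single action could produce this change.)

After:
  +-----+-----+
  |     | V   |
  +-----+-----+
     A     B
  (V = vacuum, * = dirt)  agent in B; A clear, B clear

impossible

try  Left: <A|dirty|dirty>
try Right: <B|dirty|dirty>
try  Suck: <B|dirty|clear>
no single action produces the after-state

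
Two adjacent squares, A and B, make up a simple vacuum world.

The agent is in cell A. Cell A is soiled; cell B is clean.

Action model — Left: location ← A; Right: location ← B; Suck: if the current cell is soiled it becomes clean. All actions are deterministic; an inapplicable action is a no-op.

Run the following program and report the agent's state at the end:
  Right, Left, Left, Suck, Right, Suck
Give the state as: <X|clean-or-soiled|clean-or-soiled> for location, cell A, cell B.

1) do Right; now <B|soiled|clean>
2) do Left; now <A|soiled|clean>
3) do Left; now <A|soiled|clean>
4) do Suck; now <A|clean|clean>
5) do Right; now <B|clean|clean>
6) do Suck; now <B|clean|clean>

<B|clean|clean>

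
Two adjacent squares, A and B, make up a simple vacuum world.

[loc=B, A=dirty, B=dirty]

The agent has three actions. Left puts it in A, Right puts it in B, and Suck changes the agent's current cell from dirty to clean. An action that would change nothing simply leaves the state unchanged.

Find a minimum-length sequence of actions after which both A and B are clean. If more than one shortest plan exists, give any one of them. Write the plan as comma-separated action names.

Suck, Left, Suck

Suck (#1): loc=B A=dirty B=clean
Left (#2): loc=A A=dirty B=clean
Suck (#3): loc=A A=clean B=clean
min 3: Suck B + move + Suck A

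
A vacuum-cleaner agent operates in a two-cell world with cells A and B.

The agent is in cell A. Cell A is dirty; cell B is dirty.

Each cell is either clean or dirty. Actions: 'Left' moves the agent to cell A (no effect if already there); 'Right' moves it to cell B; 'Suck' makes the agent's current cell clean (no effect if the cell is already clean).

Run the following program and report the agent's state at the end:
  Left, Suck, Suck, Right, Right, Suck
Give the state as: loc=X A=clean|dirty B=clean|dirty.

1) do Left; now loc=A A=dirty B=dirty
2) do Suck; now loc=A A=clean B=dirty
3) do Suck; now loc=A A=clean B=dirty
4) do Right; now loc=B A=clean B=dirty
5) do Right; now loc=B A=clean B=dirty
6) do Suck; now loc=B A=clean B=clean

loc=B A=clean B=clean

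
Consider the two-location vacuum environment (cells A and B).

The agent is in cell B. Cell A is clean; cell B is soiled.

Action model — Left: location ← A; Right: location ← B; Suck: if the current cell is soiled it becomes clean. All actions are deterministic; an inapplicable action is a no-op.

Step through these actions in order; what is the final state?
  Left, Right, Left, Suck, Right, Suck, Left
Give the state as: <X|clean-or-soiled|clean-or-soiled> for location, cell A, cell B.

t=1 Left ⇒ <A|clean|soiled>
t=2 Right ⇒ <B|clean|soiled>
t=3 Left ⇒ <A|clean|soiled>
t=4 Suck ⇒ <A|clean|soiled>
t=5 Right ⇒ <B|clean|soiled>
t=6 Suck ⇒ <B|clean|clean>
t=7 Left ⇒ <A|clean|clean>

<A|clean|clean>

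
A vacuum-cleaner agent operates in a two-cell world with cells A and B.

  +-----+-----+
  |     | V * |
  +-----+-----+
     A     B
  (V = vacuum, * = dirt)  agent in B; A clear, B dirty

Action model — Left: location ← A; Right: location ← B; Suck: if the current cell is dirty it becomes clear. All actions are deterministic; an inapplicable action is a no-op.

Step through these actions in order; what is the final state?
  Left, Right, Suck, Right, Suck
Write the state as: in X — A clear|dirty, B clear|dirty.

1) do Left; now in A — A clear, B dirty
2) do Right; now in B — A clear, B dirty
3) do Suck; now in B — A clear, B clear
4) do Right; now in B — A clear, B clear
5) do Suck; now in B — A clear, B clear

in B — A clear, B clear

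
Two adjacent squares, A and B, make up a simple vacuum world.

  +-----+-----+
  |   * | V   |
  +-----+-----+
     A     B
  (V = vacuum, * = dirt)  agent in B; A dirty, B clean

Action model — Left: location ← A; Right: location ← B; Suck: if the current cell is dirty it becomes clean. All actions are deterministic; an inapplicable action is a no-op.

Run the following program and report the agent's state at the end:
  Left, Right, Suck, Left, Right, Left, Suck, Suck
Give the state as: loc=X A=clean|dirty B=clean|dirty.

loc=A A=clean B=clean

step 1/8 (Left): loc=A A=dirty B=clean
step 2/8 (Right): loc=B A=dirty B=clean
step 3/8 (Suck): loc=B A=dirty B=clean
step 4/8 (Left): loc=A A=dirty B=clean
step 5/8 (Right): loc=B A=dirty B=clean
step 6/8 (Left): loc=A A=dirty B=clean
step 7/8 (Suck): loc=A A=clean B=clean
step 8/8 (Suck): loc=A A=clean B=clean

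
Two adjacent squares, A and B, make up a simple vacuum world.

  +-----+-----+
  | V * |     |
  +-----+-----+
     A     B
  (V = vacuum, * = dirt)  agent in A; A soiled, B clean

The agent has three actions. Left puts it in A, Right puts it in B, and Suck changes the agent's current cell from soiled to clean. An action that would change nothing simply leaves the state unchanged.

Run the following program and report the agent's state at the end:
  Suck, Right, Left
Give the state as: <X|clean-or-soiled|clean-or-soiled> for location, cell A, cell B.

step 1/3 (Suck): <A|clean|clean>
step 2/3 (Right): <B|clean|clean>
step 3/3 (Left): <A|clean|clean>

<A|clean|clean>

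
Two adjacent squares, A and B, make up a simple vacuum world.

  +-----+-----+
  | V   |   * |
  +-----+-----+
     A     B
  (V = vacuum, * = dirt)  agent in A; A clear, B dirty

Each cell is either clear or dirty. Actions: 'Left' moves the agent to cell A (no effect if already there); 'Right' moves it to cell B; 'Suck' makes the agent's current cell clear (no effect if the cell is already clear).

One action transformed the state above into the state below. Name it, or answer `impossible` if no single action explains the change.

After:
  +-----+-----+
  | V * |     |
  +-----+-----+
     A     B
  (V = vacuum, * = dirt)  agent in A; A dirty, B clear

try  Left: (A; A:clear, B:dirty)
try Right: (B; A:clear, B:dirty)
try  Suck: (A; A:clear, B:dirty)
no single action produces the after-state

impossible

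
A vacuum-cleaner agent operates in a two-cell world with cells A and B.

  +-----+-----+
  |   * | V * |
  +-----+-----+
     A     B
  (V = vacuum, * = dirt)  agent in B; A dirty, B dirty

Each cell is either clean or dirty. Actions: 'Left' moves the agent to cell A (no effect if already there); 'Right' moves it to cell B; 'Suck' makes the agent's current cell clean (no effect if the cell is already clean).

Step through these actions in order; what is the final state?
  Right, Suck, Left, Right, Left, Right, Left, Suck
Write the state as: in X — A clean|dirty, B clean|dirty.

1. Right → in B — A dirty, B dirty
2. Suck → in B — A dirty, B clean
3. Left → in A — A dirty, B clean
4. Right → in B — A dirty, B clean
5. Left → in A — A dirty, B clean
6. Right → in B — A dirty, B clean
7. Left → in A — A dirty, B clean
8. Suck → in A — A clean, B clean

in A — A clean, B clean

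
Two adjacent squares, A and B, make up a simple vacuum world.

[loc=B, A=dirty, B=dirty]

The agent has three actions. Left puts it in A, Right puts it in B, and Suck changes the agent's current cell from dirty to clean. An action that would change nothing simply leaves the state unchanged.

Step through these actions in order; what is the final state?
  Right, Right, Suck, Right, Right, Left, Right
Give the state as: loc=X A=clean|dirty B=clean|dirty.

Right (#1): loc=B A=dirty B=dirty
Right (#2): loc=B A=dirty B=dirty
Suck (#3): loc=B A=dirty B=clean
Right (#4): loc=B A=dirty B=clean
Right (#5): loc=B A=dirty B=clean
Left (#6): loc=A A=dirty B=clean
Right (#7): loc=B A=dirty B=clean

loc=B A=dirty B=clean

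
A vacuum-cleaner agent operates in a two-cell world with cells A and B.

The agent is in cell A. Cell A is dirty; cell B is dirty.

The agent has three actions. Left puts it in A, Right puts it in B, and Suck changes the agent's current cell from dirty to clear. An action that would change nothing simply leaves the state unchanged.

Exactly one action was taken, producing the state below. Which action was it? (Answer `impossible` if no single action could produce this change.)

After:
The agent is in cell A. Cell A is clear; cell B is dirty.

try  Left: <A|dirty|dirty>
try Right: <B|dirty|dirty>
try  Suck: <A|clear|dirty>  ← match

Suck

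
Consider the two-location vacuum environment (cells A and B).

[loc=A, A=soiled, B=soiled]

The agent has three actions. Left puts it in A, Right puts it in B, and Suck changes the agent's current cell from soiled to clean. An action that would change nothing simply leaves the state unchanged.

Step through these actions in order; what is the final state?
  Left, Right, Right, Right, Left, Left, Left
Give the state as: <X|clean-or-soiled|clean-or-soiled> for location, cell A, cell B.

[1] after Left: <A|soiled|soiled>
[2] after Right: <B|soiled|soiled>
[3] after Right: <B|soiled|soiled>
[4] after Right: <B|soiled|soiled>
[5] after Left: <A|soiled|soiled>
[6] after Left: <A|soiled|soiled>
[7] after Left: <A|soiled|soiled>

<A|soiled|soiled>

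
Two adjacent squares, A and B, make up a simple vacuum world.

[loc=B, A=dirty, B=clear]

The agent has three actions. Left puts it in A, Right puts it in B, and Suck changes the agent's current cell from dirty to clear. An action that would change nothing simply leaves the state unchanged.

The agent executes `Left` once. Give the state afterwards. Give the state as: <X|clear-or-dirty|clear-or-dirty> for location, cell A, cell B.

<A|dirty|clear>

start: <B|dirty|clear>
step 1/1 (Left): <A|dirty|clear>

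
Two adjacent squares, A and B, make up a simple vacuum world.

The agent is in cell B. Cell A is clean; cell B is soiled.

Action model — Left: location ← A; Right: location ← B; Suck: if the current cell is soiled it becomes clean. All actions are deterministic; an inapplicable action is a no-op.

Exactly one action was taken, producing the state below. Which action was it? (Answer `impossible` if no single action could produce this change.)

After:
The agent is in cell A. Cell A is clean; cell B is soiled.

try  Left: (A; A:clean, B:soiled)  ← match
try Right: (B; A:clean, B:soiled)
try  Suck: (B; A:clean, B:clean)

Left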